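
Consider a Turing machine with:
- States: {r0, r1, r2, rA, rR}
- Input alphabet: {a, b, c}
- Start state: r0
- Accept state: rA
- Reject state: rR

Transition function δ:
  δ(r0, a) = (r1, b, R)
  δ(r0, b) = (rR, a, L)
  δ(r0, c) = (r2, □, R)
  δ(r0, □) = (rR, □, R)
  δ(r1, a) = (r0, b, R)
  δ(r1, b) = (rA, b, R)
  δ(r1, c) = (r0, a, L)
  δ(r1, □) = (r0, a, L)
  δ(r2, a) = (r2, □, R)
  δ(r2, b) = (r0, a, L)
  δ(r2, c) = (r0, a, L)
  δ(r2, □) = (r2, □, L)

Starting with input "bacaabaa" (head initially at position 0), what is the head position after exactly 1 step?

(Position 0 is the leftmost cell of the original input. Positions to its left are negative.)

Execution trace (head position shown):
Step 0: [r0]bacaabaa  (head at position 0)
Step 1: move left → [rR]□aacaabaa  (head at position -1)

After 1 step, the head is at position -1.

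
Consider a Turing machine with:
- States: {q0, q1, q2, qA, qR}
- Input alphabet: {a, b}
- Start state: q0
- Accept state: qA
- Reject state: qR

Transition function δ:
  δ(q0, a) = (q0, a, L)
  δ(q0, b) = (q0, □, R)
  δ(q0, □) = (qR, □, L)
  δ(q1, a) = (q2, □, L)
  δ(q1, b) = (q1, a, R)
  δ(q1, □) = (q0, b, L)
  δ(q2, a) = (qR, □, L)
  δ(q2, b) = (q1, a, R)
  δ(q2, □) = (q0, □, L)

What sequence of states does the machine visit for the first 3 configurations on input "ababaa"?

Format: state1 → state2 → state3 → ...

Execution trace:
Initial: [q0]ababaa
Step 1: δ(q0, a) = (q0, a, L) → [q0]□ababaa
Step 2: δ(q0, □) = (qR, □, L) → [qR]□□ababaa

The machine reaches the reject state qR and halts.

State sequence: q0 → q0 → qR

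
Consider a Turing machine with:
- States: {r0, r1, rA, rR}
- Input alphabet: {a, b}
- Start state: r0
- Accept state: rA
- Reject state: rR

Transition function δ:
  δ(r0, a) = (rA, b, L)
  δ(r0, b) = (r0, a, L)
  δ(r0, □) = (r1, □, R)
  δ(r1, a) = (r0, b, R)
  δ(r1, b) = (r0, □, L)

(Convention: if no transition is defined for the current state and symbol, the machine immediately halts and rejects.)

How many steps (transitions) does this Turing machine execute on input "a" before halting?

Execution trace:
Initial: [r0]a
Step 1: δ(r0, a) = (rA, b, L) → [rA]□b

The machine reaches the accept state rA and halts.

The machine executed 1 step before halting.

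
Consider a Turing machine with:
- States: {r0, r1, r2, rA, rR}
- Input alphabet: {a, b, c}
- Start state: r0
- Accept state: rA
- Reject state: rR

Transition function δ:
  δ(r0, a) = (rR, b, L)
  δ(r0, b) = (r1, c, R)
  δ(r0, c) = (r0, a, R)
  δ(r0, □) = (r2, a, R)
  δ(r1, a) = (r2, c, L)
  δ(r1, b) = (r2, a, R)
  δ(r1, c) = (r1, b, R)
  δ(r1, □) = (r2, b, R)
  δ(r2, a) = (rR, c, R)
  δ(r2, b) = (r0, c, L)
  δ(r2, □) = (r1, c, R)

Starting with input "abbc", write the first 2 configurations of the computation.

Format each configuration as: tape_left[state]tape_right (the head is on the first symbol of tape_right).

Transitions applied:
Step 1: δ(r0, a) = (rR, b, L)

The first 2 configurations are:
[r0]abbc ⊢ [rR]□bbbc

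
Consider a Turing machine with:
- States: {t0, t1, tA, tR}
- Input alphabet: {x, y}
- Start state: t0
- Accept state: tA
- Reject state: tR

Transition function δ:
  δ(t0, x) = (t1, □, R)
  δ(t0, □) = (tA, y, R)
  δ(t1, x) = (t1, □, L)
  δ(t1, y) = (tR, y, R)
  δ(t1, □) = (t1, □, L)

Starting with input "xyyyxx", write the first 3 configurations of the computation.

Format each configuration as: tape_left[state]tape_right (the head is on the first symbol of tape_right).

Transitions applied:
Step 1: δ(t0, x) = (t1, □, R)
Step 2: δ(t1, y) = (tR, y, R)

The first 3 configurations are:
[t0]xyyyxx ⊢ □[t1]yyyxx ⊢ □y[tR]yyxx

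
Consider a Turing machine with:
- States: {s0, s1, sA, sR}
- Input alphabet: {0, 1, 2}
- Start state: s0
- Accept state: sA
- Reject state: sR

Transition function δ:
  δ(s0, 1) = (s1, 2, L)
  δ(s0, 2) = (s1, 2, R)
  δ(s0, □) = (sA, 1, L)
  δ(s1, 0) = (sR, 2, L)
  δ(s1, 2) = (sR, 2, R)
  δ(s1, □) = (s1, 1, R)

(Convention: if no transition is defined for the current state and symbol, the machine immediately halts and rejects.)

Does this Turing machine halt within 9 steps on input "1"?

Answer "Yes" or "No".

Execution trace:
Initial: [s0]1
Step 1: δ(s0, 1) = (s1, 2, L) → [s1]□2
Step 2: δ(s1, □) = (s1, 1, R) → 1[s1]2
Step 3: δ(s1, 2) = (sR, 2, R) → 12[sR]□

The machine reaches the reject state sR and halts.
The machine halted after 3 steps (within the 9-step bound).

Answer: Yes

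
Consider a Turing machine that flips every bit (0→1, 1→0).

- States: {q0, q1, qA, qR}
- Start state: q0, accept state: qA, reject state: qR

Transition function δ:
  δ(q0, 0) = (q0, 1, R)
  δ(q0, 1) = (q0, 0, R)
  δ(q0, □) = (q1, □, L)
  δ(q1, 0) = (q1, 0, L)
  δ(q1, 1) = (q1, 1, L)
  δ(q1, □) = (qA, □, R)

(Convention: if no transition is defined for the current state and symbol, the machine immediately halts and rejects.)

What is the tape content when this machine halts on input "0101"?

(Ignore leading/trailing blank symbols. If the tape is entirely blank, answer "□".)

Execution trace:
Initial: [q0]0101
Step 1: δ(q0, 0) = (q0, 1, R) → 1[q0]101
Step 2: δ(q0, 1) = (q0, 0, R) → 10[q0]01
Step 3: δ(q0, 0) = (q0, 1, R) → 101[q0]1
Step 4: δ(q0, 1) = (q0, 0, R) → 1010[q0]□
Step 5: δ(q0, □) = (q1, □, L) → 101[q1]0□
Step 6: δ(q1, 0) = (q1, 0, L) → 10[q1]10□
Step 7: δ(q1, 1) = (q1, 1, L) → 1[q1]010□
Step 8: δ(q1, 0) = (q1, 0, L) → [q1]1010□
Step 9: δ(q1, 1) = (q1, 1, L) → [q1]□1010□
Step 10: δ(q1, □) = (qA, □, R) → □[qA]1010□

The machine reaches the accept state qA and halts.

Final tape (ignoring leading/trailing blanks): 1010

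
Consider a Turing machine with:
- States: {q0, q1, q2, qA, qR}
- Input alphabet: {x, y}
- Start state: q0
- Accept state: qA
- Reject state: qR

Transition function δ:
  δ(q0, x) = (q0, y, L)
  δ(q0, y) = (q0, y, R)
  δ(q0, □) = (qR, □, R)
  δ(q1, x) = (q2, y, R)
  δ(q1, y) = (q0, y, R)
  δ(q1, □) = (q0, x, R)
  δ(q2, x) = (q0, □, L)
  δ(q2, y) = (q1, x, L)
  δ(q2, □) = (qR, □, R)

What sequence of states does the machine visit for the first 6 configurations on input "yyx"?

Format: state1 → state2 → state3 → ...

Execution trace:
Initial: [q0]yyx
Step 1: δ(q0, y) = (q0, y, R) → y[q0]yx
Step 2: δ(q0, y) = (q0, y, R) → yy[q0]x
Step 3: δ(q0, x) = (q0, y, L) → y[q0]yy
Step 4: δ(q0, y) = (q0, y, R) → yy[q0]y
Step 5: δ(q0, y) = (q0, y, R) → yyy[q0]□

State sequence: q0 → q0 → q0 → q0 → q0 → q0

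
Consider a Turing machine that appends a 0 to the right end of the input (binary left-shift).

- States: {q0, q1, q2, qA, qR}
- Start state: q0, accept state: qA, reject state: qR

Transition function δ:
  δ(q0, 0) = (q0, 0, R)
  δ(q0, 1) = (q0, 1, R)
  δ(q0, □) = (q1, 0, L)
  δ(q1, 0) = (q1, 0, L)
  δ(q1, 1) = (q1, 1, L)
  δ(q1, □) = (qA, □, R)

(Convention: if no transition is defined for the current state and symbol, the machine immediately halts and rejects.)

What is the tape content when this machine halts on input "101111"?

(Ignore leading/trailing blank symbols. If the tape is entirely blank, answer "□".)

Execution trace:
Initial: [q0]101111
Step 1: δ(q0, 1) = (q0, 1, R) → 1[q0]01111
Step 2: δ(q0, 0) = (q0, 0, R) → 10[q0]1111
Step 3: δ(q0, 1) = (q0, 1, R) → 101[q0]111
Step 4: δ(q0, 1) = (q0, 1, R) → 1011[q0]11
Step 5: δ(q0, 1) = (q0, 1, R) → 10111[q0]1
Step 6: δ(q0, 1) = (q0, 1, R) → 101111[q0]□
Step 7: δ(q0, □) = (q1, 0, L) → 10111[q1]10
Step 8: δ(q1, 1) = (q1, 1, L) → 1011[q1]110
Step 9: δ(q1, 1) = (q1, 1, L) → 101[q1]1110
Step 10: δ(q1, 1) = (q1, 1, L) → 10[q1]11110
Step 11: δ(q1, 1) = (q1, 1, L) → 1[q1]011110
Step 12: δ(q1, 0) = (q1, 0, L) → [q1]1011110
Step 13: δ(q1, 1) = (q1, 1, L) → [q1]□1011110
Step 14: δ(q1, □) = (qA, □, R) → □[qA]1011110

The machine reaches the accept state qA and halts.

Final tape (ignoring leading/trailing blanks): 1011110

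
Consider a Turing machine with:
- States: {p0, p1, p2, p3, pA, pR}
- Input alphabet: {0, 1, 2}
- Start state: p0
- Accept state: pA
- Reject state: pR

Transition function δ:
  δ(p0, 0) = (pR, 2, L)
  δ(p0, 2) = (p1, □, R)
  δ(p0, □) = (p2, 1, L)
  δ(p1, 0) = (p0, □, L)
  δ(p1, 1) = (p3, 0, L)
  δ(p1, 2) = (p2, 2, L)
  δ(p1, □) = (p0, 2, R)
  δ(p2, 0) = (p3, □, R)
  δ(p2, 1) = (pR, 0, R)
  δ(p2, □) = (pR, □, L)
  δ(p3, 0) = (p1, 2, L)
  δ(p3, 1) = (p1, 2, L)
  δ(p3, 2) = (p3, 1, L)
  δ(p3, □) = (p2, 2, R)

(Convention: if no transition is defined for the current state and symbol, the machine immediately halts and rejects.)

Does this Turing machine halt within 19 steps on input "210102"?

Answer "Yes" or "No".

Execution trace:
Initial: [p0]210102
Step 1: δ(p0, 2) = (p1, □, R) → □[p1]10102
Step 2: δ(p1, 1) = (p3, 0, L) → [p3]□00102
Step 3: δ(p3, □) = (p2, 2, R) → 2[p2]00102
Step 4: δ(p2, 0) = (p3, □, R) → 2□[p3]0102
Step 5: δ(p3, 0) = (p1, 2, L) → 2[p1]□2102
Step 6: δ(p1, □) = (p0, 2, R) → 22[p0]2102
Step 7: δ(p0, 2) = (p1, □, R) → 22□[p1]102
Step 8: δ(p1, 1) = (p3, 0, L) → 22[p3]□002
Step 9: δ(p3, □) = (p2, 2, R) → 222[p2]002
Step 10: δ(p2, 0) = (p3, □, R) → 222□[p3]02
Step 11: δ(p3, 0) = (p1, 2, L) → 222[p1]□22
Step 12: δ(p1, □) = (p0, 2, R) → 2222[p0]22
Step 13: δ(p0, 2) = (p1, □, R) → 2222□[p1]2
Step 14: δ(p1, 2) = (p2, 2, L) → 2222[p2]□2
Step 15: δ(p2, □) = (pR, □, L) → 222[pR]2□2

The machine reaches the reject state pR and halts.
The machine halted after 15 steps (within the 19-step bound).

Answer: Yes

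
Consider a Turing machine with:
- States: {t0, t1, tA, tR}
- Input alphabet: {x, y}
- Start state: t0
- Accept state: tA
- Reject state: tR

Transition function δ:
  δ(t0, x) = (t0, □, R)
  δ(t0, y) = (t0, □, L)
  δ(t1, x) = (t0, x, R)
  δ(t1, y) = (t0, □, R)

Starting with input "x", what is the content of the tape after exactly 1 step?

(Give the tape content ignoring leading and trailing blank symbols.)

Execution trace:
Initial: [t0]x
Step 1: δ(t0, x) = (t0, □, R) → □[t0]□

No transition is defined for δ(t0, □). By convention the machine halts and rejects.

After 1 step, the tape (ignoring leading/trailing blanks) is: □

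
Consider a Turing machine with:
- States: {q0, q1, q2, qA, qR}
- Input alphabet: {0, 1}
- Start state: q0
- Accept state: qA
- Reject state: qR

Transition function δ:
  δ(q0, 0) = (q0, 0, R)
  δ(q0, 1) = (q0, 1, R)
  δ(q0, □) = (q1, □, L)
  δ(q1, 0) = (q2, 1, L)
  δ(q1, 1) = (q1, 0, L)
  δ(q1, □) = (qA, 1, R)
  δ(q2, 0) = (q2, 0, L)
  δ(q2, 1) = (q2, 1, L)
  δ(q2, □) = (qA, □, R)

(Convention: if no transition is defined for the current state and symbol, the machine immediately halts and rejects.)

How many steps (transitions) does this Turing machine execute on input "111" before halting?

Execution trace:
Initial: [q0]111
Step 1: δ(q0, 1) = (q0, 1, R) → 1[q0]11
Step 2: δ(q0, 1) = (q0, 1, R) → 11[q0]1
Step 3: δ(q0, 1) = (q0, 1, R) → 111[q0]□
Step 4: δ(q0, □) = (q1, □, L) → 11[q1]1□
Step 5: δ(q1, 1) = (q1, 0, L) → 1[q1]10□
Step 6: δ(q1, 1) = (q1, 0, L) → [q1]100□
Step 7: δ(q1, 1) = (q1, 0, L) → [q1]□000□
Step 8: δ(q1, □) = (qA, 1, R) → 1[qA]000□

The machine reaches the accept state qA and halts.

The machine executed 8 steps before halting.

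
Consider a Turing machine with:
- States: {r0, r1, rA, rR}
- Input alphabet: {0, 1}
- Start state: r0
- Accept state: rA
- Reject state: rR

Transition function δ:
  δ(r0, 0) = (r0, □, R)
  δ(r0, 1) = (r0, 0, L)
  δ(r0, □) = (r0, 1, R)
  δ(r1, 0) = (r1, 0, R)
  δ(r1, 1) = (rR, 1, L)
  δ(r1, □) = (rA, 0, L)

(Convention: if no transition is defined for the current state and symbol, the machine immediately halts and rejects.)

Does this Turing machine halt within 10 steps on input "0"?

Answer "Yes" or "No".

Execution trace:
Initial: [r0]0
Step 1: δ(r0, 0) = (r0, □, R) → □[r0]□
Step 2: δ(r0, □) = (r0, 1, R) → □1[r0]□
Step 3: δ(r0, □) = (r0, 1, R) → □11[r0]□
Step 4: δ(r0, □) = (r0, 1, R) → □111[r0]□
Step 5: δ(r0, □) = (r0, 1, R) → □1111[r0]□
Step 6: δ(r0, □) = (r0, 1, R) → □11111[r0]□
Step 7: δ(r0, □) = (r0, 1, R) → □111111[r0]□
Step 8: δ(r0, □) = (r0, 1, R) → □1111111[r0]□
Step 9: δ(r0, □) = (r0, 1, R) → □11111111[r0]□
Step 10: δ(r0, □) = (r0, 1, R) → □111111111[r0]□

The machine has not reached a halting state after 10 steps.
The machine did not halt within the 10-step bound.

Answer: No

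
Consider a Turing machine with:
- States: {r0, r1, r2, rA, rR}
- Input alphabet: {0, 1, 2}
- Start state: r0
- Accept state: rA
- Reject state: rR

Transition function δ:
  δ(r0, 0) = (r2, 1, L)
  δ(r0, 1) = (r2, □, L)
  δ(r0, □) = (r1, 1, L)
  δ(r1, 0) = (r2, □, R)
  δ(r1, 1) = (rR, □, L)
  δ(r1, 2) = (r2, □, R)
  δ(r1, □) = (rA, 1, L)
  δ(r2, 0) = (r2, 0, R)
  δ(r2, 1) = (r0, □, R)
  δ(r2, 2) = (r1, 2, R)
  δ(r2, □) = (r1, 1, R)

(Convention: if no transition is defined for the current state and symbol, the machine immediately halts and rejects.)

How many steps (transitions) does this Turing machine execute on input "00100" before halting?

Execution trace:
Initial: [r0]00100
Step 1: δ(r0, 0) = (r2, 1, L) → [r2]□10100
Step 2: δ(r2, □) = (r1, 1, R) → 1[r1]10100
Step 3: δ(r1, 1) = (rR, □, L) → [rR]1□0100

The machine reaches the reject state rR and halts.

The machine executed 3 steps before halting.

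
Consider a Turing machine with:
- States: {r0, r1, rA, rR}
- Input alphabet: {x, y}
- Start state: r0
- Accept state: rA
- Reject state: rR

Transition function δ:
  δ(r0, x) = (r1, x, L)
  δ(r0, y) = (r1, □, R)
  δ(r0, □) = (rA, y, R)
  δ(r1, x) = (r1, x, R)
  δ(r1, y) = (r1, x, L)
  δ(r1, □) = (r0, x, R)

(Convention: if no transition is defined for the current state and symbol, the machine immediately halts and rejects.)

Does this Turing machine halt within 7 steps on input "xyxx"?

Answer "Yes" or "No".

Execution trace:
Initial: [r0]xyxx
Step 1: δ(r0, x) = (r1, x, L) → [r1]□xyxx
Step 2: δ(r1, □) = (r0, x, R) → x[r0]xyxx
Step 3: δ(r0, x) = (r1, x, L) → [r1]xxyxx
Step 4: δ(r1, x) = (r1, x, R) → x[r1]xyxx
Step 5: δ(r1, x) = (r1, x, R) → xx[r1]yxx
Step 6: δ(r1, y) = (r1, x, L) → x[r1]xxxx
Step 7: δ(r1, x) = (r1, x, R) → xx[r1]xxx

The machine has not reached a halting state after 7 steps.
The machine did not halt within the 7-step bound.

Answer: No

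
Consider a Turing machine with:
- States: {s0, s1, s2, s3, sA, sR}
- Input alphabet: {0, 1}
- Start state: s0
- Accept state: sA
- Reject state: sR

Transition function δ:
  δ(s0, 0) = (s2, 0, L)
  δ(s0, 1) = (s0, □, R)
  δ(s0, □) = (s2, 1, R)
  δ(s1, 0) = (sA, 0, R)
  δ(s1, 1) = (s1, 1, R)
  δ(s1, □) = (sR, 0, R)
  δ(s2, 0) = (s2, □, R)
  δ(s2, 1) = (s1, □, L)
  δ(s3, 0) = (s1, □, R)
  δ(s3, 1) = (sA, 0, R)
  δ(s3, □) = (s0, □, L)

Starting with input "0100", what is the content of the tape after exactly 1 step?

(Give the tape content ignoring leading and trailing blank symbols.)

Execution trace:
Initial: [s0]0100
Step 1: δ(s0, 0) = (s2, 0, L) → [s2]□0100

No transition is defined for δ(s2, □). By convention the machine halts and rejects.

After 1 step, the tape (ignoring leading/trailing blanks) is: 0100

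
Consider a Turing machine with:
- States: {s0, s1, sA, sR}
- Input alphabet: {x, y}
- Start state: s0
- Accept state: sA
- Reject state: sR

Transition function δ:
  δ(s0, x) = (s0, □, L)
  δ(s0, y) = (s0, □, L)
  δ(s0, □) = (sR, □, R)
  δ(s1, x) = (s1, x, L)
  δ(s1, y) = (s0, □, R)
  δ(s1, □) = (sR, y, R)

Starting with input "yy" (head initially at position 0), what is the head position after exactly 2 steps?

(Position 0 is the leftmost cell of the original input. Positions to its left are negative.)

Execution trace (head position shown):
Step 0: [s0]yy  (head at position 0)
Step 1: move left → [s0]□□y  (head at position -1)
Step 2: move right → □[sR]□y  (head at position 0)

After 2 steps, the head is at position 0.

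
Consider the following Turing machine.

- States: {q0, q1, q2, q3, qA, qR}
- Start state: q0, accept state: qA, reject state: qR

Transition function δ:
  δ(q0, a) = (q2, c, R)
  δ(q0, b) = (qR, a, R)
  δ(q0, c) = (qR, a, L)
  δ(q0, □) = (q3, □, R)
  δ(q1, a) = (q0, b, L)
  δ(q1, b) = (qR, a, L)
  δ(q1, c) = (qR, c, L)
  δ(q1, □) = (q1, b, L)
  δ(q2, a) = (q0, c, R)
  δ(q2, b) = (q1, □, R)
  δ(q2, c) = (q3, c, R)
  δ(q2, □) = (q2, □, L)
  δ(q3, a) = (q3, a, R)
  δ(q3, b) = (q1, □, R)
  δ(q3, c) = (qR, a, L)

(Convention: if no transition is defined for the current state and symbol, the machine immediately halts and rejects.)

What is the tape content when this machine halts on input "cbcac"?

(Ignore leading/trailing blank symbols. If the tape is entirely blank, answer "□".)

Execution trace:
Initial: [q0]cbcac
Step 1: δ(q0, c) = (qR, a, L) → [qR]□abcac

The machine reaches the reject state qR and halts.

Final tape (ignoring leading/trailing blanks): abcac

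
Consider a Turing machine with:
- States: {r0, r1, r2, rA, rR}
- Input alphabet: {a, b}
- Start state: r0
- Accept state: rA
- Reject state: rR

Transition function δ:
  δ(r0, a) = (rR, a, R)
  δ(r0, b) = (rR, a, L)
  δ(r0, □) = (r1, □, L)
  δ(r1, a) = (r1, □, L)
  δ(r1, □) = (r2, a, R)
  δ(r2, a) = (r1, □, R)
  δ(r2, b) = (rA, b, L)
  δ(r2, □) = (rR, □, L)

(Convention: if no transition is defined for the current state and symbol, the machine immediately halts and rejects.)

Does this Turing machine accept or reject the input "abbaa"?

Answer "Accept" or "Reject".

Execution trace:
Initial: [r0]abbaa
Step 1: δ(r0, a) = (rR, a, R) → a[rR]bbaa

The machine reaches the reject state rR and halts.

Answer: Reject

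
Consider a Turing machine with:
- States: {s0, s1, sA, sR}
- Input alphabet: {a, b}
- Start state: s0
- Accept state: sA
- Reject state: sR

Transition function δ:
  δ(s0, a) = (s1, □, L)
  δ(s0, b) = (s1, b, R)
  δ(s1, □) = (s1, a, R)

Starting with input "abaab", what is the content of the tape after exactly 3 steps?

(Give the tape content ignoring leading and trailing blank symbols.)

Execution trace:
Initial: [s0]abaab
Step 1: δ(s0, a) = (s1, □, L) → [s1]□□baab
Step 2: δ(s1, □) = (s1, a, R) → a[s1]□baab
Step 3: δ(s1, □) = (s1, a, R) → aa[s1]baab

No transition is defined for δ(s1, b). By convention the machine halts and rejects.

After 3 steps, the tape (ignoring leading/trailing blanks) is: aabaab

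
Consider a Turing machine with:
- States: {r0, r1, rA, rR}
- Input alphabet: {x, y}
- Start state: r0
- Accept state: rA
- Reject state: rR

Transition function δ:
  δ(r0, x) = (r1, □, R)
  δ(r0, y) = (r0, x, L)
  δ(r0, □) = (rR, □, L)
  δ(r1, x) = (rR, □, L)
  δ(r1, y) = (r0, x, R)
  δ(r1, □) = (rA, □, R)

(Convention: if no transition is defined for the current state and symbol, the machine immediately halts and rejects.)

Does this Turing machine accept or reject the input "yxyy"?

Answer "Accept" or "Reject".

Execution trace:
Initial: [r0]yxyy
Step 1: δ(r0, y) = (r0, x, L) → [r0]□xxyy
Step 2: δ(r0, □) = (rR, □, L) → [rR]□□xxyy

The machine reaches the reject state rR and halts.

Answer: Reject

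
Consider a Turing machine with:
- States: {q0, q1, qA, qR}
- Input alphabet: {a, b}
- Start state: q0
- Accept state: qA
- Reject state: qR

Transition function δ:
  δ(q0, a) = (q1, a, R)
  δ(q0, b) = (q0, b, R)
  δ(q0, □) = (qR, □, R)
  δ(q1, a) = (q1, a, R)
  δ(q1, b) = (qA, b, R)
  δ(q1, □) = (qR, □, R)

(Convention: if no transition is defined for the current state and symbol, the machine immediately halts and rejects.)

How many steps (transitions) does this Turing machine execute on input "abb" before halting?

Execution trace:
Initial: [q0]abb
Step 1: δ(q0, a) = (q1, a, R) → a[q1]bb
Step 2: δ(q1, b) = (qA, b, R) → ab[qA]b

The machine reaches the accept state qA and halts.

The machine executed 2 steps before halting.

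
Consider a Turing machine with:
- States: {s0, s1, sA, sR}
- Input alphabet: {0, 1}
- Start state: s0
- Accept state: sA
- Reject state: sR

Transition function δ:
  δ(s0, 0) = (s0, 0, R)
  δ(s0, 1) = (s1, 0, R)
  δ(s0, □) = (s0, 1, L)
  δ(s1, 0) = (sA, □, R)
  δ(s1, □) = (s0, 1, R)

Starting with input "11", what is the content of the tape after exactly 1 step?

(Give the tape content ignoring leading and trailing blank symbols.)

Execution trace:
Initial: [s0]11
Step 1: δ(s0, 1) = (s1, 0, R) → 0[s1]1

No transition is defined for δ(s1, 1). By convention the machine halts and rejects.

After 1 step, the tape (ignoring leading/trailing blanks) is: 01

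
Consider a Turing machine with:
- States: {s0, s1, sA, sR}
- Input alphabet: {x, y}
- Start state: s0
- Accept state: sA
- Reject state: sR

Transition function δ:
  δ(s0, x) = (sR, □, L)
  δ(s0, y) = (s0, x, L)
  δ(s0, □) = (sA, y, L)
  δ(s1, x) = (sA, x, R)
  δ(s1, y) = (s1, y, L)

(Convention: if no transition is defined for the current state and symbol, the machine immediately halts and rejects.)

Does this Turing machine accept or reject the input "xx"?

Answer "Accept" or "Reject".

Execution trace:
Initial: [s0]xx
Step 1: δ(s0, x) = (sR, □, L) → [sR]□□x

The machine reaches the reject state sR and halts.

Answer: Reject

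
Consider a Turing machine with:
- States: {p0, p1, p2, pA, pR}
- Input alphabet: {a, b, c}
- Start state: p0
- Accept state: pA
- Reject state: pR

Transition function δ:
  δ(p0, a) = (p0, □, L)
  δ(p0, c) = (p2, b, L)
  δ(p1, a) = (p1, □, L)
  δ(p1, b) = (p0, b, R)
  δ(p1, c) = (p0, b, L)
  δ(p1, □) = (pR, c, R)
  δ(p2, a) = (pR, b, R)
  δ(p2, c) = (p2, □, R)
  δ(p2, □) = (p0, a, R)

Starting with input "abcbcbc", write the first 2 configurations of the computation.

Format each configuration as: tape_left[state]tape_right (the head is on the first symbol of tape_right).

Transitions applied:
Step 1: δ(p0, a) = (p0, □, L)

The first 2 configurations are:
[p0]abcbcbc ⊢ [p0]□□bcbcbc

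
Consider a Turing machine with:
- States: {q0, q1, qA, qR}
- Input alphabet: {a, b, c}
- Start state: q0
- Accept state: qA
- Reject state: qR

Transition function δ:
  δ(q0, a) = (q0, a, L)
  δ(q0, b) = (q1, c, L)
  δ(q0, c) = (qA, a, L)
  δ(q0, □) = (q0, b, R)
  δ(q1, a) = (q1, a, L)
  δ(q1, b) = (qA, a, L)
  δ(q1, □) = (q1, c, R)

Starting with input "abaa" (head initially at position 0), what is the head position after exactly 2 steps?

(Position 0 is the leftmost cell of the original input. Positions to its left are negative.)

Execution trace (head position shown):
Step 0: [q0]abaa  (head at position 0)
Step 1: move left → [q0]□abaa  (head at position -1)
Step 2: move right → b[q0]abaa  (head at position 0)

After 2 steps, the head is at position 0.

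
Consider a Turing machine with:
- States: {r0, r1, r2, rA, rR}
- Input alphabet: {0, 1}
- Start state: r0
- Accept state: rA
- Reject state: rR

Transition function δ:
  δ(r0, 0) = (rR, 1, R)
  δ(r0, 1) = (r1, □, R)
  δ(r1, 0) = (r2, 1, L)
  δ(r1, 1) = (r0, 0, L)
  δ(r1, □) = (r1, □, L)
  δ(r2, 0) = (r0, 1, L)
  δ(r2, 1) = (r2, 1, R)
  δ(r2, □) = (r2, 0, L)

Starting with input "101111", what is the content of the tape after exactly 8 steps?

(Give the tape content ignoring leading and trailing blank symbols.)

Execution trace:
Initial: [r0]101111
Step 1: δ(r0, 1) = (r1, □, R) → □[r1]01111
Step 2: δ(r1, 0) = (r2, 1, L) → [r2]□11111
Step 3: δ(r2, □) = (r2, 0, L) → [r2]□011111
Step 4: δ(r2, □) = (r2, 0, L) → [r2]□0011111
Step 5: δ(r2, □) = (r2, 0, L) → [r2]□00011111
Step 6: δ(r2, □) = (r2, 0, L) → [r2]□000011111
Step 7: δ(r2, □) = (r2, 0, L) → [r2]□0000011111
Step 8: δ(r2, □) = (r2, 0, L) → [r2]□00000011111

After 8 steps, the tape (ignoring leading/trailing blanks) is: 00000011111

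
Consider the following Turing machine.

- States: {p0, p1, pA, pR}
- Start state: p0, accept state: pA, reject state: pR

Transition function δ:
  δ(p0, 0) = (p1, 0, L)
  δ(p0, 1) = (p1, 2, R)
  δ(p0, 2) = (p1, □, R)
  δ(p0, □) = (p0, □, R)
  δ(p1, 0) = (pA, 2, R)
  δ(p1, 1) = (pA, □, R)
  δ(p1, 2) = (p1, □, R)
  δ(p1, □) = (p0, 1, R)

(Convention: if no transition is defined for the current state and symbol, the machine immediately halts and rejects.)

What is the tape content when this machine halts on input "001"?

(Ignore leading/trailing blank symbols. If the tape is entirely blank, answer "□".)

Execution trace:
Initial: [p0]001
Step 1: δ(p0, 0) = (p1, 0, L) → [p1]□001
Step 2: δ(p1, □) = (p0, 1, R) → 1[p0]001
Step 3: δ(p0, 0) = (p1, 0, L) → [p1]1001
Step 4: δ(p1, 1) = (pA, □, R) → □[pA]001

The machine reaches the accept state pA and halts.

Final tape (ignoring leading/trailing blanks): 001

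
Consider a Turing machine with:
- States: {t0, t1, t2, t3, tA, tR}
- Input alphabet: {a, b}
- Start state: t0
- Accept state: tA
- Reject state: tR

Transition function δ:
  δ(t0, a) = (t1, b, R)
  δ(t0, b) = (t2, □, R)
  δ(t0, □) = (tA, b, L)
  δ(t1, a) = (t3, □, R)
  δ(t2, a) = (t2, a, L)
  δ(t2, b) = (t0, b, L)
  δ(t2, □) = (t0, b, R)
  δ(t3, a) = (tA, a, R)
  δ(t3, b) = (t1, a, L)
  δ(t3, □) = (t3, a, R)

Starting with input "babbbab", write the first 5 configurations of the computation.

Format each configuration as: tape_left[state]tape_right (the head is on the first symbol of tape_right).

Transitions applied:
Step 1: δ(t0, b) = (t2, □, R)
Step 2: δ(t2, a) = (t2, a, L)
Step 3: δ(t2, □) = (t0, b, R)
Step 4: δ(t0, a) = (t1, b, R)

The first 5 configurations are:
[t0]babbbab ⊢ □[t2]abbbab ⊢ [t2]□abbbab ⊢ b[t0]abbbab ⊢ bb[t1]bbbab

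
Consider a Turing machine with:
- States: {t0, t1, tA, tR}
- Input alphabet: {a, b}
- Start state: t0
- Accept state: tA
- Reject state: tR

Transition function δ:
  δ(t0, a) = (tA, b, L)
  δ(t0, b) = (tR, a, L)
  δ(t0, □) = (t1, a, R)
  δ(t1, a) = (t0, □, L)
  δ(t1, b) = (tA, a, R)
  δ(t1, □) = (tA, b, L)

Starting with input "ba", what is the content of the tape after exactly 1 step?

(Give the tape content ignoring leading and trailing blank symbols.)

Execution trace:
Initial: [t0]ba
Step 1: δ(t0, b) = (tR, a, L) → [tR]□aa

The machine reaches the reject state tR and halts.

After 1 step, the tape (ignoring leading/trailing blanks) is: aa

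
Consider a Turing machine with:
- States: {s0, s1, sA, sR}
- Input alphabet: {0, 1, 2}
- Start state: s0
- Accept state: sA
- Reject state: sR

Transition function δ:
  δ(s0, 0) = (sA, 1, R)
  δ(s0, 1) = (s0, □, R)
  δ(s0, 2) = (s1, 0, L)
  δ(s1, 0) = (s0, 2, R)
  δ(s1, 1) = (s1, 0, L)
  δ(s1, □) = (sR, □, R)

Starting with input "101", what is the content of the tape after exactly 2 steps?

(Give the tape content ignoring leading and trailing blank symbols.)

Execution trace:
Initial: [s0]101
Step 1: δ(s0, 1) = (s0, □, R) → □[s0]01
Step 2: δ(s0, 0) = (sA, 1, R) → □1[sA]1

The machine reaches the accept state sA and halts.

After 2 steps, the tape (ignoring leading/trailing blanks) is: 11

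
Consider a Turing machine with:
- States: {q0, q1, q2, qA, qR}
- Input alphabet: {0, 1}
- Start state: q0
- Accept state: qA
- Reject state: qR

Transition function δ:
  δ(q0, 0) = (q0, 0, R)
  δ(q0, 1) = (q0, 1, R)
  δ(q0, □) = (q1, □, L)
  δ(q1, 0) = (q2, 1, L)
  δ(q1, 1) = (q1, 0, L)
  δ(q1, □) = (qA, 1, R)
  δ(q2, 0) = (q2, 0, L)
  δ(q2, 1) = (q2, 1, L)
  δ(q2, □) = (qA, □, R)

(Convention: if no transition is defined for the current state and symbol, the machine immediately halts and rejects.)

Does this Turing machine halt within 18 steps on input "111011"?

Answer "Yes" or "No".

Execution trace:
Initial: [q0]111011
Step 1: δ(q0, 1) = (q0, 1, R) → 1[q0]11011
Step 2: δ(q0, 1) = (q0, 1, R) → 11[q0]1011
Step 3: δ(q0, 1) = (q0, 1, R) → 111[q0]011
Step 4: δ(q0, 0) = (q0, 0, R) → 1110[q0]11
Step 5: δ(q0, 1) = (q0, 1, R) → 11101[q0]1
Step 6: δ(q0, 1) = (q0, 1, R) → 111011[q0]□
Step 7: δ(q0, □) = (q1, □, L) → 11101[q1]1□
Step 8: δ(q1, 1) = (q1, 0, L) → 1110[q1]10□
Step 9: δ(q1, 1) = (q1, 0, L) → 111[q1]000□
Step 10: δ(q1, 0) = (q2, 1, L) → 11[q2]1100□
Step 11: δ(q2, 1) = (q2, 1, L) → 1[q2]11100□
Step 12: δ(q2, 1) = (q2, 1, L) → [q2]111100□
Step 13: δ(q2, 1) = (q2, 1, L) → [q2]□111100□
Step 14: δ(q2, □) = (qA, □, R) → □[qA]111100□

The machine reaches the accept state qA and halts.
The machine halted after 14 steps (within the 18-step bound).

Answer: Yes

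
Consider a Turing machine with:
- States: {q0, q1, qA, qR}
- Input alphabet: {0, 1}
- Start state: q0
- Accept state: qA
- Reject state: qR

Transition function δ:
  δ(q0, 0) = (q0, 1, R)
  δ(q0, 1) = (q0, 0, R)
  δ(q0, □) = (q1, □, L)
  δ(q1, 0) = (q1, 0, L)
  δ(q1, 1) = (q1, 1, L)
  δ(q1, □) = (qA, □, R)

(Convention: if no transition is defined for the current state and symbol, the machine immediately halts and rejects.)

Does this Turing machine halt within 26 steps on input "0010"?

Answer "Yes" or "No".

Execution trace:
Initial: [q0]0010
Step 1: δ(q0, 0) = (q0, 1, R) → 1[q0]010
Step 2: δ(q0, 0) = (q0, 1, R) → 11[q0]10
Step 3: δ(q0, 1) = (q0, 0, R) → 110[q0]0
Step 4: δ(q0, 0) = (q0, 1, R) → 1101[q0]□
Step 5: δ(q0, □) = (q1, □, L) → 110[q1]1□
Step 6: δ(q1, 1) = (q1, 1, L) → 11[q1]01□
Step 7: δ(q1, 0) = (q1, 0, L) → 1[q1]101□
Step 8: δ(q1, 1) = (q1, 1, L) → [q1]1101□
Step 9: δ(q1, 1) = (q1, 1, L) → [q1]□1101□
Step 10: δ(q1, □) = (qA, □, R) → □[qA]1101□

The machine reaches the accept state qA and halts.
The machine halted after 10 steps (within the 26-step bound).

Answer: Yes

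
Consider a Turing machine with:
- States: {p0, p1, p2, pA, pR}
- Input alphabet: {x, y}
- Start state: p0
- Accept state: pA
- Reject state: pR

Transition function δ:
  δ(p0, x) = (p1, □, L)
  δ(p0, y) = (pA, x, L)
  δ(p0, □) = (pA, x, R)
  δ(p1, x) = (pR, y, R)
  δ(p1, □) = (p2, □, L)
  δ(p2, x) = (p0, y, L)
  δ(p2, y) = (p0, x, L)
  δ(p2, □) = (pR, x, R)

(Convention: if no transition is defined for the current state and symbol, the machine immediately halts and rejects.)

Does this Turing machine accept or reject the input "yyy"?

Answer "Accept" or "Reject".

Execution trace:
Initial: [p0]yyy
Step 1: δ(p0, y) = (pA, x, L) → [pA]□xyy

The machine reaches the accept state pA and halts.

Answer: Accept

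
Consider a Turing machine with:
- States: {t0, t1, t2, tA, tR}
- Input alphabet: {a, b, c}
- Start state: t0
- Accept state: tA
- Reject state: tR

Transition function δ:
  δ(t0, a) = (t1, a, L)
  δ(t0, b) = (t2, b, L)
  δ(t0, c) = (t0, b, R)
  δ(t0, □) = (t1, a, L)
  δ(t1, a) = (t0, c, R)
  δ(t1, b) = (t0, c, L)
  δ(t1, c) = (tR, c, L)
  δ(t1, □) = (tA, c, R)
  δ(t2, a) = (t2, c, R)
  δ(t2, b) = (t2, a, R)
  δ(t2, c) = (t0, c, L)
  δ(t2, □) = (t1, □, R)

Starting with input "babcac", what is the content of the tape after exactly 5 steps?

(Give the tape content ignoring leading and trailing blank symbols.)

Execution trace:
Initial: [t0]babcac
Step 1: δ(t0, b) = (t2, b, L) → [t2]□babcac
Step 2: δ(t2, □) = (t1, □, R) → □[t1]babcac
Step 3: δ(t1, b) = (t0, c, L) → [t0]□cabcac
Step 4: δ(t0, □) = (t1, a, L) → [t1]□acabcac
Step 5: δ(t1, □) = (tA, c, R) → c[tA]acabcac

The machine reaches the accept state tA and halts.

After 5 steps, the tape (ignoring leading/trailing blanks) is: cacabcac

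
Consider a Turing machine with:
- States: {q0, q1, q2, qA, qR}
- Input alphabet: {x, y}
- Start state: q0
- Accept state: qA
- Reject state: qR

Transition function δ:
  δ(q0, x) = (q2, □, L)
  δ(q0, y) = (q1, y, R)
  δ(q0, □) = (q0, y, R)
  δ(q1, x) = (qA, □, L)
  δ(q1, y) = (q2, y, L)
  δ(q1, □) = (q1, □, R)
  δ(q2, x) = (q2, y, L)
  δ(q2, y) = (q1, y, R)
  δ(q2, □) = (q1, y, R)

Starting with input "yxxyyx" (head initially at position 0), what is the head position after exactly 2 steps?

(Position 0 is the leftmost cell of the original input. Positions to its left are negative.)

Execution trace (head position shown):
Step 0: [q0]yxxyyx  (head at position 0)
Step 1: move right → y[q1]xxyyx  (head at position 1)
Step 2: move left → [qA]y□xyyx  (head at position 0)

After 2 steps, the head is at position 0.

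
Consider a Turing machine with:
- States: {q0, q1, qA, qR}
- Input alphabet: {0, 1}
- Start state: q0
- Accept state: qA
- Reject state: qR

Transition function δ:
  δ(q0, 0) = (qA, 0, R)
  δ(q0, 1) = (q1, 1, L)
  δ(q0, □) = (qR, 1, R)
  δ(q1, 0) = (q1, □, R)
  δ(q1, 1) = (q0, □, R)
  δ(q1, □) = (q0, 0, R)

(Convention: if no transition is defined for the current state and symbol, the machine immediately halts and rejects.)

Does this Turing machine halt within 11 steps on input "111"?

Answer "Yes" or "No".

Execution trace:
Initial: [q0]111
Step 1: δ(q0, 1) = (q1, 1, L) → [q1]□111
Step 2: δ(q1, □) = (q0, 0, R) → 0[q0]111
Step 3: δ(q0, 1) = (q1, 1, L) → [q1]0111
Step 4: δ(q1, 0) = (q1, □, R) → □[q1]111
Step 5: δ(q1, 1) = (q0, □, R) → □□[q0]11
Step 6: δ(q0, 1) = (q1, 1, L) → □[q1]□11
Step 7: δ(q1, □) = (q0, 0, R) → □0[q0]11
Step 8: δ(q0, 1) = (q1, 1, L) → □[q1]011
Step 9: δ(q1, 0) = (q1, □, R) → □□[q1]11
Step 10: δ(q1, 1) = (q0, □, R) → □□□[q0]1
Step 11: δ(q0, 1) = (q1, 1, L) → □□[q1]□1

The machine has not reached a halting state after 11 steps.
The machine did not halt within the 11-step bound.

Answer: No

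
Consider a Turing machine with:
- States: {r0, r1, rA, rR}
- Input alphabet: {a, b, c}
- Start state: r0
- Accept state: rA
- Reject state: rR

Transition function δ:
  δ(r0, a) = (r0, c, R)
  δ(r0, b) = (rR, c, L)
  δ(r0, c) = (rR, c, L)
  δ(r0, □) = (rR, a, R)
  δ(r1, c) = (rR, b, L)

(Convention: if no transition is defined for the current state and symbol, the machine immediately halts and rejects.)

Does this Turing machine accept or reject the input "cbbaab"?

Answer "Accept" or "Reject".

Execution trace:
Initial: [r0]cbbaab
Step 1: δ(r0, c) = (rR, c, L) → [rR]□cbbaab

The machine reaches the reject state rR and halts.

Answer: Reject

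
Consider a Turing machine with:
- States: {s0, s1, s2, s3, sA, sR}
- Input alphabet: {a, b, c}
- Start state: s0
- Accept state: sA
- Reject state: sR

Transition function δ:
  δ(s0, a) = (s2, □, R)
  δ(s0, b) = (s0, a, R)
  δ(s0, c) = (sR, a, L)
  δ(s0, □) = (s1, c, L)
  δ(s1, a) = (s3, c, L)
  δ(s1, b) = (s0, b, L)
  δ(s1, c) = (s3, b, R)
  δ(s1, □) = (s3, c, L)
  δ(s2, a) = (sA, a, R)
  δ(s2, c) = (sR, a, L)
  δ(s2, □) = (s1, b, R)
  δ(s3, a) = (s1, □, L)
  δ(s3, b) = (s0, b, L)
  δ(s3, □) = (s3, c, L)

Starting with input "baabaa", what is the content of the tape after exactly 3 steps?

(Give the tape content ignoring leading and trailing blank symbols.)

Execution trace:
Initial: [s0]baabaa
Step 1: δ(s0, b) = (s0, a, R) → a[s0]aabaa
Step 2: δ(s0, a) = (s2, □, R) → a□[s2]abaa
Step 3: δ(s2, a) = (sA, a, R) → a□a[sA]baa

The machine reaches the accept state sA and halts.

After 3 steps, the tape (ignoring leading/trailing blanks) is: a□abaa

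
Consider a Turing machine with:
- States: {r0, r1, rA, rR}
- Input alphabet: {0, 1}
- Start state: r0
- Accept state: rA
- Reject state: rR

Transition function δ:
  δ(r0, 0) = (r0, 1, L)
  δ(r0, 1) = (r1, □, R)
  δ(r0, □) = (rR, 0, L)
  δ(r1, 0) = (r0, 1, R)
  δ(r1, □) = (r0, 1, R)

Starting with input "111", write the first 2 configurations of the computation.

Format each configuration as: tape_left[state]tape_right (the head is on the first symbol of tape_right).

Transitions applied:
Step 1: δ(r0, 1) = (r1, □, R)

The first 2 configurations are:
[r0]111 ⊢ □[r1]11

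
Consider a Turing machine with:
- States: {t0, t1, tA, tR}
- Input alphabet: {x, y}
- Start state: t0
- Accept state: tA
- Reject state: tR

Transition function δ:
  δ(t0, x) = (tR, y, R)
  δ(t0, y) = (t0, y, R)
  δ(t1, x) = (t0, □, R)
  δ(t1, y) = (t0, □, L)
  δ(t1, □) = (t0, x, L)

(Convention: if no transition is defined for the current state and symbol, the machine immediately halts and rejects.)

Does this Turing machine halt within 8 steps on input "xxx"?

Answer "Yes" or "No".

Execution trace:
Initial: [t0]xxx
Step 1: δ(t0, x) = (tR, y, R) → y[tR]xx

The machine reaches the reject state tR and halts.
The machine halted after 1 step (within the 8-step bound).

Answer: Yes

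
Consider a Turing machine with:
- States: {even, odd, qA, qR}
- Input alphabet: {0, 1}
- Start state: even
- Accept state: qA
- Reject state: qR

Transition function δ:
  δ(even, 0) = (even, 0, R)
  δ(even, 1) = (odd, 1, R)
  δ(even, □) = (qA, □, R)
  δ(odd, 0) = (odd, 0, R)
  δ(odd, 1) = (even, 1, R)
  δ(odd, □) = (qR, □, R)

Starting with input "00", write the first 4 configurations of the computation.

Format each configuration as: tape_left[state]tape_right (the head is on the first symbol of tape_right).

Transitions applied:
Step 1: δ(even, 0) = (even, 0, R)
Step 2: δ(even, 0) = (even, 0, R)
Step 3: δ(even, □) = (qA, □, R)

The first 4 configurations are:
[even]00 ⊢ 0[even]0 ⊢ 00[even]□ ⊢ 00□[qA]□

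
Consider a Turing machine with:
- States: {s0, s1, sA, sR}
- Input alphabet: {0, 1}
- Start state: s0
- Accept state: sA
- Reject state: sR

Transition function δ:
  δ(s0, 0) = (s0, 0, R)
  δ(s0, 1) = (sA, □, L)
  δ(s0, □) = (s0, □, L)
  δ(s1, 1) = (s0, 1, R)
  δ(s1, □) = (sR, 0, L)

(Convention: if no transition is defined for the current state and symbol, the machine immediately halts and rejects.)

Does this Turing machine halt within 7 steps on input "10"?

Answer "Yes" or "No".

Execution trace:
Initial: [s0]10
Step 1: δ(s0, 1) = (sA, □, L) → [sA]□□0

The machine reaches the accept state sA and halts.
The machine halted after 1 step (within the 7-step bound).

Answer: Yes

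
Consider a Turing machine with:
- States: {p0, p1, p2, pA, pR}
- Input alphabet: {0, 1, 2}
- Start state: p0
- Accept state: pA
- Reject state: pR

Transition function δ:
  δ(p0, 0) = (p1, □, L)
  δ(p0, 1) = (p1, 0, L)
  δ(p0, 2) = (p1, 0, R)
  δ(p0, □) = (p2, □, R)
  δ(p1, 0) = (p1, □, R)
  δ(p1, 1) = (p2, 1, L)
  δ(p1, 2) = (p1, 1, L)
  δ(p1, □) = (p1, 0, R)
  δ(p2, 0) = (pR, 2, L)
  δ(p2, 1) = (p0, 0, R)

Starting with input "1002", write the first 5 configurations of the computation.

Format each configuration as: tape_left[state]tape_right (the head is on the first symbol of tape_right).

Transitions applied:
Step 1: δ(p0, 1) = (p1, 0, L)
Step 2: δ(p1, □) = (p1, 0, R)
Step 3: δ(p1, 0) = (p1, □, R)
Step 4: δ(p1, 0) = (p1, □, R)

The first 5 configurations are:
[p0]1002 ⊢ [p1]□0002 ⊢ 0[p1]0002 ⊢ 0□[p1]002 ⊢ 0□□[p1]02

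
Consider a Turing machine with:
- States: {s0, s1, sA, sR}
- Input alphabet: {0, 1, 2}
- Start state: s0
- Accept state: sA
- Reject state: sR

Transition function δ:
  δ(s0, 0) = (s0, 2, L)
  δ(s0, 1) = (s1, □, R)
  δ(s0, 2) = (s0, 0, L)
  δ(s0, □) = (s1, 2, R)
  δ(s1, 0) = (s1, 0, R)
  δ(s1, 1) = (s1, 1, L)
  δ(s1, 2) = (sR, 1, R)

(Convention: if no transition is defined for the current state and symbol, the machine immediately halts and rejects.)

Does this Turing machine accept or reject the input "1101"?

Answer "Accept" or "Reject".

Execution trace:
Initial: [s0]1101
Step 1: δ(s0, 1) = (s1, □, R) → □[s1]101
Step 2: δ(s1, 1) = (s1, 1, L) → [s1]□101

No transition is defined for δ(s1, □). By convention the machine halts and rejects.

Answer: Reject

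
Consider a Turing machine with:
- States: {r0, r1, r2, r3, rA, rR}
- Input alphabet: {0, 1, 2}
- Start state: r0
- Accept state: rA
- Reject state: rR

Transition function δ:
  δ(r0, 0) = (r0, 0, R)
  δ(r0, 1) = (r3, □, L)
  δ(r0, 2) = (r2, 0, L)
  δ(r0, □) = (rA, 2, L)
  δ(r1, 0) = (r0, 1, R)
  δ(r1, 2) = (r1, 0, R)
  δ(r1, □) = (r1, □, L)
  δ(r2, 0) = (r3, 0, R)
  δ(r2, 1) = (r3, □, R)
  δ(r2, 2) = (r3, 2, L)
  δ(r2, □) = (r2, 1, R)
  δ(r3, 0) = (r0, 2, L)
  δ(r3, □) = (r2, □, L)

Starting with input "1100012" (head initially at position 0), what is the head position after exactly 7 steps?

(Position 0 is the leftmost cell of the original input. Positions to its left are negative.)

Execution trace (head position shown):
Step 0: [r0]1100012  (head at position 0)
Step 1: move left → [r3]□□100012  (head at position -1)
Step 2: move left → [r2]□□□100012  (head at position -2)
Step 3: move right → 1[r2]□□100012  (head at position -1)
Step 4: move right → 11[r2]□100012  (head at position 0)
Step 5: move right → 111[r2]100012  (head at position 1)
Step 6: move right → 111□[r3]00012  (head at position 2)
Step 7: move left → 111[r0]□20012  (head at position 1)

After 7 steps, the head is at position 1.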